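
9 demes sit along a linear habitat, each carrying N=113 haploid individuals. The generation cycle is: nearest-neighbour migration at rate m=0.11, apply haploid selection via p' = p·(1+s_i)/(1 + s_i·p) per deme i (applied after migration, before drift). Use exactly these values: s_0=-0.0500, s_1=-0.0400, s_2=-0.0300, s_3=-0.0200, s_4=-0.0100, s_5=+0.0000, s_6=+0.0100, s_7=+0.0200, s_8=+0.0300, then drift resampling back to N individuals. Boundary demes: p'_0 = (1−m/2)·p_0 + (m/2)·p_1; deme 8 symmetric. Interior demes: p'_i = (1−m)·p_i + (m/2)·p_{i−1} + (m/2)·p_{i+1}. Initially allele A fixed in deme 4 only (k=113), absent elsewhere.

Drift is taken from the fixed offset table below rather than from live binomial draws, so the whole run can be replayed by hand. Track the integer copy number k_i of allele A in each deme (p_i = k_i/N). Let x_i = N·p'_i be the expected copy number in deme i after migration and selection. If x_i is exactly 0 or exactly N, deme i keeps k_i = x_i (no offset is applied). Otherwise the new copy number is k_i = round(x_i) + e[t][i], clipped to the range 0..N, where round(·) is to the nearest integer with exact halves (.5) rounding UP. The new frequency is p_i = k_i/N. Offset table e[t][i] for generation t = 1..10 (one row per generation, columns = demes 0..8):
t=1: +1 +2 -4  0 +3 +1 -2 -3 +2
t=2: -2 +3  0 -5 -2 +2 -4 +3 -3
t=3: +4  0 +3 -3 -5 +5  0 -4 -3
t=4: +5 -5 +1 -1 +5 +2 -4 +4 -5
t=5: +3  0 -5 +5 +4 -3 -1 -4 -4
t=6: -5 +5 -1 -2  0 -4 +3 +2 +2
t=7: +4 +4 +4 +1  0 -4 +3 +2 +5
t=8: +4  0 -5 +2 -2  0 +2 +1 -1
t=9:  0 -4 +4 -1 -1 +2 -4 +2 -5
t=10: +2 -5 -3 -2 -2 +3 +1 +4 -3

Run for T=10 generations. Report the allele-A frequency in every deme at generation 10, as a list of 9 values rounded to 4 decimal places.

t=0: k=[0 0 0 0 113 0 0 0 0]
t=1: x=[0.0000 0.0000 0.0000 6.0974 100.4584 6.2150 0.0000 0.0000 0.0000] k=[0 0 0 6 103 7 0 0 0]
t=2: x=[0.0000 0.0000 0.3201 10.8059 92.2151 11.8950 0.3888 0.0000 0.0000] k=[0 0 0 6 90 14 0 0 0]
t=3: x=[0.0000 0.0000 0.3201 10.1026 80.9698 17.4100 0.7776 0.0000 0.0000] k=[0 0 3 7 76 22 1 0 0]
t=4: x=[0.0000 0.1584 2.9658 10.3829 68.9652 23.8150 2.1206 0.0561 0.0000] k=[0 0 4 9 74 26 0 4 0]
t=5: x=[0.0000 0.2112 3.9376 12.0803 67.5121 27.2100 1.6663 3.6289 0.2266] k=[0 0 0 17 72 24 1 0 0]
t=6: x=[0.0000 0.0000 0.9072 18.7716 66.0594 25.3750 2.2317 0.0561 0.0000] k=[0 0 0 17 66 21 5 2 0]
t=7: x=[0.0000 0.0000 0.9072 18.4460 60.5476 22.5950 5.7692 2.0953 0.1133] k=[0 0 5 19 61 19 9 4 5]
t=8: x=[0.0000 0.2640 5.3379 20.2026 56.0961 20.7600 9.3601 4.4132 5.0867] k=[0 0 0 22 54 21 11 5 4]
t=9: x=[0.0000 0.0000 1.1741 22.1876 50.1445 22.2650 11.3210 5.3755 4.1722] k=[0 0 5 21 49 24 7 7 0]
t=10: x=[0.0000 0.2640 5.4450 21.3085 45.8110 24.4400 8.0087 6.7394 0.3965] k=[0 0 2 19 44 27 9 11 0]

[0.0000, 0.0000, 0.0177, 0.1681, 0.3894, 0.2389, 0.0796, 0.0973, 0.0000]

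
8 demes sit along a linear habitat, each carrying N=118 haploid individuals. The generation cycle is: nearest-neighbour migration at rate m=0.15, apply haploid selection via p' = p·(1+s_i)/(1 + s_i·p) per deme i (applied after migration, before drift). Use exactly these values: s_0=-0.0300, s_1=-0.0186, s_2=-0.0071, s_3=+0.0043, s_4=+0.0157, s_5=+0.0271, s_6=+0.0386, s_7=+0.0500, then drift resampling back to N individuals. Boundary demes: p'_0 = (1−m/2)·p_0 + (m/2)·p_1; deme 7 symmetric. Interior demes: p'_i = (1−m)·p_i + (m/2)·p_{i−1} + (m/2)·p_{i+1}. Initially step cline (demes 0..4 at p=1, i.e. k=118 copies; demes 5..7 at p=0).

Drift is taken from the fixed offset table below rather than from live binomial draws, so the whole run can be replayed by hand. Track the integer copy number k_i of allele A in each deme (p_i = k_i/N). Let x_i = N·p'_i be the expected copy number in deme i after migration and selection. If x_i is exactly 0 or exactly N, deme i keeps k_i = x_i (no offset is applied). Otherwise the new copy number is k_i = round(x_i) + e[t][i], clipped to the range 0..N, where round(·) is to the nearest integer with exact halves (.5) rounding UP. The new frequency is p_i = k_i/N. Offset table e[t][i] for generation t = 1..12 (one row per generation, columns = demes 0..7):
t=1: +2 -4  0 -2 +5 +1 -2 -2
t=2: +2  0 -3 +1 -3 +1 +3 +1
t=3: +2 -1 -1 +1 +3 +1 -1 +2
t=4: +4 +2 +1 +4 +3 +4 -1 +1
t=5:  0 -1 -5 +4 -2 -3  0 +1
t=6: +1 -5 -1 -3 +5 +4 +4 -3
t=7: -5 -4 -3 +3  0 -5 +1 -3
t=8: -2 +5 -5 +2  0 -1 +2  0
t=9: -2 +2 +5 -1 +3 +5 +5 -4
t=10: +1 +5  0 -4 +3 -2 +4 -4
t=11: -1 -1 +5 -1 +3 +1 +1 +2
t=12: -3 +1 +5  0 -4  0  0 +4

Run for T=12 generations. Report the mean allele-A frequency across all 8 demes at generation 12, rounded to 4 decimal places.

0.6843

t=0: k=[118 118 118 118 118 0 0 0]
t=1: x=[118.0000 118.0000 118.0000 118.0000 109.2767 9.0714 0.0000 0.0000] k=[118 118 118 118 114 10 0 0]
t=2: x=[118.0000 118.0000 118.0000 117.7013 106.6607 17.4438 0.7788 0.0000] k=[118 118 118 118 104 18 4 0]
t=3: x=[118.0000 118.0000 118.0000 116.9545 98.8512 23.9057 4.9257 0.3150] k=[118 118 118 118 102 25 4 2]
t=4: x=[118.0000 118.0000 118.0000 116.8051 97.6883 29.7915 5.6244 2.2554] k=[118 118 118 118 101 34 5 3]
t=5: x=[118.0000 118.0000 118.0000 116.7304 97.5151 37.5310 7.2794 3.3031] k=[118 118 118 118 96 35 7 4]
t=6: x=[118.0000 118.0000 118.0000 116.3570 93.3799 38.1621 9.1909 4.4283] k=[118 118 118 113 98 42 13 1]
t=7: x=[118.0000 118.0000 117.6223 112.2734 95.2128 44.7655 14.7571 1.9934] k=[118 118 115 115 95 40 16 0]
t=8: x=[118.0000 117.7707 115.2056 113.5185 92.6861 43.0535 17.1476 1.2594] k=[118 118 110 116 93 42 19 1]
t=9: x=[118.0000 117.3887 111.0032 113.8422 91.2238 44.8410 19.9961 2.4650] k=[118 118 116 113 94 50 25 0]
t=10: x=[118.0000 117.8472 115.9104 111.8252 92.4383 52.2021 25.7544 1.9672] k=[118 118 116 108 95 50 30 0]
t=11: x=[118.0000 117.8472 115.5328 107.6655 92.9091 52.6535 30.0911 2.3602] k=[118 117 118 107 96 54 31 4]
t=12: x=[117.9227 117.1340 117.0936 107.0427 93.9744 56.2115 31.5680 6.3101] k=[115 118 118 107 90 56 32 10]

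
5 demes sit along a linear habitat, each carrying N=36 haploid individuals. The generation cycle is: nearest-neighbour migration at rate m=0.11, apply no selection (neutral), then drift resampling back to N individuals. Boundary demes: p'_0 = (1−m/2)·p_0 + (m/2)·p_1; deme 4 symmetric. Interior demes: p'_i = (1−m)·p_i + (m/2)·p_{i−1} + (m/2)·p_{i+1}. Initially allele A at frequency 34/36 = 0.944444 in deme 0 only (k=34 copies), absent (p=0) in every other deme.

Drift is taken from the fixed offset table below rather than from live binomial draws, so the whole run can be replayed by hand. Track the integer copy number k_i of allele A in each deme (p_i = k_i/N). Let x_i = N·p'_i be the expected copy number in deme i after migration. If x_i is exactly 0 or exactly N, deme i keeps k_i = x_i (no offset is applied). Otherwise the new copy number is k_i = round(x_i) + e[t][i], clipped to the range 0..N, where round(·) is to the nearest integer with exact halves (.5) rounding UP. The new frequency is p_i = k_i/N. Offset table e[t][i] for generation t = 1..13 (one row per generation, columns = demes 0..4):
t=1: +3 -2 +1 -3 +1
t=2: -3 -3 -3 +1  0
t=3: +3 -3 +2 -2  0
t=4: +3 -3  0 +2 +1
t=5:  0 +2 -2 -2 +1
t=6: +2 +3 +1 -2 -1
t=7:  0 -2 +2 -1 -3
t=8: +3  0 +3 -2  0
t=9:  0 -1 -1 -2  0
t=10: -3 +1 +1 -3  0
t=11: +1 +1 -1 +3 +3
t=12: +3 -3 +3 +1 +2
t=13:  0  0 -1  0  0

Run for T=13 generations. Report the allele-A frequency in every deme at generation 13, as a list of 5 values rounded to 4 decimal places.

[0.7778, 0.2778, 0.1944, 0.1111, 0.0556]

t=0: k=[34 0 0 0 0]
t=1: x=[32.1300 1.8700 0.0000 0.0000 0.0000] k=[35 0 0 0 0]
t=2: x=[33.0750 1.9250 0.0000 0.0000 0.0000] k=[30 0 0 0 0]
t=3: x=[28.3500 1.6500 0.0000 0.0000 0.0000] k=[31 0 0 0 0]
t=4: x=[29.2950 1.7050 0.0000 0.0000 0.0000] k=[32 0 0 0 0]
t=5: x=[30.2400 1.7600 0.0000 0.0000 0.0000] k=[30 4 0 0 0]
t=6: x=[28.5700 5.2100 0.2200 0.0000 0.0000] k=[31 8 1 0 0]
t=7: x=[29.7350 8.8800 1.3300 0.0550 0.0000] k=[30 7 3 0 0]
t=8: x=[28.7350 8.0450 3.0550 0.1650 0.0000] k=[32 8 6 0 0]
t=9: x=[30.6800 9.2100 5.7800 0.3300 0.0000] k=[31 8 5 0 0]
t=10: x=[29.7350 9.1000 4.8900 0.2750 0.0000] k=[27 10 6 0 0]
t=11: x=[26.0650 10.7150 5.8900 0.3300 0.0000] k=[27 12 5 3 0]
t=12: x=[26.1750 12.4400 5.2750 2.9450 0.1650] k=[29 9 8 4 2]
t=13: x=[27.9000 10.0450 7.8350 4.1100 2.1100] k=[28 10 7 4 2]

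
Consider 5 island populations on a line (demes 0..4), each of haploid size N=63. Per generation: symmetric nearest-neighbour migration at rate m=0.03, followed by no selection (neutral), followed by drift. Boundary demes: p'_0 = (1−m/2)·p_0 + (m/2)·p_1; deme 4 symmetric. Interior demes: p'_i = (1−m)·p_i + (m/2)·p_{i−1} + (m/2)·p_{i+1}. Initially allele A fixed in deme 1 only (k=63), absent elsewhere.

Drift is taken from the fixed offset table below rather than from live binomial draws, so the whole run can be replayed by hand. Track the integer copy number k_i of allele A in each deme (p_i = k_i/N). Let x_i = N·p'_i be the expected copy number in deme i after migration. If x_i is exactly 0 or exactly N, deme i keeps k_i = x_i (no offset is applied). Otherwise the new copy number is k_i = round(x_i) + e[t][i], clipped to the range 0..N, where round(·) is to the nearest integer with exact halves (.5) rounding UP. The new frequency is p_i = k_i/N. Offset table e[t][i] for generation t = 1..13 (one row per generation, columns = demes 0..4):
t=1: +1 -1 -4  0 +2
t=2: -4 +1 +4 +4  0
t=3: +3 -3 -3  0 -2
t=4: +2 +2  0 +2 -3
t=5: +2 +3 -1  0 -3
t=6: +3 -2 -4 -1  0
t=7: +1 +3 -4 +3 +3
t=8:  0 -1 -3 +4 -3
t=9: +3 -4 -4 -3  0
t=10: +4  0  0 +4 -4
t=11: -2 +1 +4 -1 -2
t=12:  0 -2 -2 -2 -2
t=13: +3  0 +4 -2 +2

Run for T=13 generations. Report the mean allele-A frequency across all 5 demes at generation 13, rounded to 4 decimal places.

t=0: k=[0 63 0 0 0]
t=1: x=[0.9450 61.1100 0.9450 0.0000 0.0000] k=[2 60 0 0 0]
t=2: x=[2.8700 58.2300 0.9000 0.0000 0.0000] k=[0 59 5 0 0]
t=3: x=[0.8850 57.3050 5.7350 0.0750 0.0000] k=[4 54 3 0 0]
t=4: x=[4.7500 52.4850 3.7200 0.0450 0.0000] k=[7 54 4 2 0]
t=5: x=[7.7050 52.5450 4.7200 2.0000 0.0300] k=[10 56 4 2 0]
t=6: x=[10.6900 54.5300 4.7500 2.0000 0.0300] k=[14 53 1 1 0]
t=7: x=[14.5850 51.6350 1.7800 0.9850 0.0150] k=[16 55 0 4 3]
t=8: x=[16.5850 53.5900 0.8850 3.9250 3.0150] k=[17 53 0 8 0]
t=9: x=[17.5400 51.6650 0.9150 7.7600 0.1200] k=[21 48 0 5 0]
t=10: x=[21.4050 46.8750 0.7950 4.8500 0.0750] k=[25 47 1 9 0]
t=11: x=[25.3300 45.9800 1.8100 8.7450 0.1350] k=[23 47 6 8 0]
t=12: x=[23.3600 46.0250 6.6450 7.8500 0.1200] k=[23 44 5 6 0]
t=13: x=[23.3150 43.1000 5.6000 5.8950 0.0900] k=[26 43 10 4 2]

0.2698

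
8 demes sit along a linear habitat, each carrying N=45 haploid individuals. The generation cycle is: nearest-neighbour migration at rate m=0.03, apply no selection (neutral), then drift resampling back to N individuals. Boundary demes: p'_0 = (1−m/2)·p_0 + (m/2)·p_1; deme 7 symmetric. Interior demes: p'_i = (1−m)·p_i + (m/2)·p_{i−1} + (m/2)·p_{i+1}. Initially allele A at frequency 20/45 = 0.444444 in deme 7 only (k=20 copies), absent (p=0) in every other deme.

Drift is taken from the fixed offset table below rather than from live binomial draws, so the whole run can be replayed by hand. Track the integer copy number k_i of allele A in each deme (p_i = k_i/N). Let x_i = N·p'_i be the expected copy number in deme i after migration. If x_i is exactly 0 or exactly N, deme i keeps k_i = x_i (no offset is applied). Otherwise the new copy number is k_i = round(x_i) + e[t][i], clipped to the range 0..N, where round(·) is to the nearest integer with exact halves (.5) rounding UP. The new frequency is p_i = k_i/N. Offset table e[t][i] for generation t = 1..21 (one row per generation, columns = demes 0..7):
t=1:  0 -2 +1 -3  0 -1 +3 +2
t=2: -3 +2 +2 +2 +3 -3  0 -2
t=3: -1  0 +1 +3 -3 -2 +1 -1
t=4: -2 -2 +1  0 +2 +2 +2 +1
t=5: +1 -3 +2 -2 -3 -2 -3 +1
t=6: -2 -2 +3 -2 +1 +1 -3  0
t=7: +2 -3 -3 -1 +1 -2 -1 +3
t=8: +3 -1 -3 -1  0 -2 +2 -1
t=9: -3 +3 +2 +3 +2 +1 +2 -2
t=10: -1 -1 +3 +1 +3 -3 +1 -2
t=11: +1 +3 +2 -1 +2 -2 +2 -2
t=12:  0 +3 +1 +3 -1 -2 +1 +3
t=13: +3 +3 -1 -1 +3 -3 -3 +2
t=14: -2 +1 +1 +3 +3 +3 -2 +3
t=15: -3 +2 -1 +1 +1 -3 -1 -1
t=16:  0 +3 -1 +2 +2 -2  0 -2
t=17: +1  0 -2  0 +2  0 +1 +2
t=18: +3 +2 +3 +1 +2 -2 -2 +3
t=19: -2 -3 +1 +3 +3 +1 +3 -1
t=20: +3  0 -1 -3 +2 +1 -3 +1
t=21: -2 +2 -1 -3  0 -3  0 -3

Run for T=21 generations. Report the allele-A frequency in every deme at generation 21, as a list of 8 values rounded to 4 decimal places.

t=0: k=[0 0 0 0 0 0 0 20]
t=1: x=[0.0000 0.0000 0.0000 0.0000 0.0000 0.0000 0.3000 19.7000] k=[0 0 0 0 0 0 3 22]
t=2: x=[0.0000 0.0000 0.0000 0.0000 0.0000 0.0450 3.2400 21.7150] k=[0 0 0 0 0 0 3 20]
t=3: x=[0.0000 0.0000 0.0000 0.0000 0.0000 0.0450 3.2100 19.7450] k=[0 0 0 0 0 0 4 19]
t=4: x=[0.0000 0.0000 0.0000 0.0000 0.0000 0.0600 4.1650 18.7750] k=[0 0 0 0 0 2 6 20]
t=5: x=[0.0000 0.0000 0.0000 0.0000 0.0300 2.0300 6.1500 19.7900] k=[0 0 0 0 0 0 3 21]
t=6: x=[0.0000 0.0000 0.0000 0.0000 0.0000 0.0450 3.2250 20.7300] k=[0 0 0 0 0 1 0 21]
t=7: x=[0.0000 0.0000 0.0000 0.0000 0.0150 0.9700 0.3300 20.6850] k=[0 0 0 0 1 0 0 24]
t=8: x=[0.0000 0.0000 0.0000 0.0150 0.9700 0.0150 0.3600 23.6400] k=[0 0 0 0 1 0 2 23]
t=9: x=[0.0000 0.0000 0.0000 0.0150 0.9700 0.0450 2.2850 22.6850] k=[0 0 0 3 3 1 4 21]
t=10: x=[0.0000 0.0000 0.0450 2.9550 2.9700 1.0750 4.2100 20.7450] k=[0 0 3 4 6 0 5 19]
t=11: x=[0.0000 0.0450 2.9700 4.0150 5.8800 0.1650 5.1350 18.7900] k=[0 3 5 3 8 0 7 17]
t=12: x=[0.0450 2.9850 4.9400 3.1050 7.8050 0.2250 7.0450 16.8500] k=[0 6 6 6 7 0 8 20]
t=13: x=[0.0900 5.9100 6.0000 6.0150 6.8800 0.2250 8.0600 19.8200] k=[3 9 5 5 10 0 5 22]
t=14: x=[3.0900 8.8500 5.0600 5.0750 9.7750 0.2250 5.1800 21.7450] k=[1 10 6 8 13 3 3 25]
t=15: x=[1.1350 9.8050 6.0900 8.0450 12.7750 3.1500 3.3300 24.6700] k=[0 12 5 9 14 0 2 24]
t=16: x=[0.1800 11.7150 5.1650 9.0150 13.7150 0.2400 2.3000 23.6700] k=[0 15 4 11 16 0 2 22]
t=17: x=[0.2250 14.6100 4.2700 10.9700 15.6850 0.2700 2.2700 21.7000] k=[1 15 2 11 18 0 3 24]
t=18: x=[1.2100 14.5950 2.3300 10.9700 17.6250 0.3150 3.2700 23.6850] k=[4 17 5 12 20 0 1 27]
t=19: x=[4.1950 16.6250 5.2850 12.0150 19.5800 0.3150 1.3750 26.6100] k=[2 14 6 15 23 1 4 26]
t=20: x=[2.1800 13.7000 6.2550 14.9850 22.5500 1.3750 4.2850 25.6700] k=[5 14 5 12 25 2 1 27]
t=21: x=[5.1350 13.7300 5.2400 12.0900 24.4600 2.3300 1.4050 26.6100] k=[3 16 4 9 24 0 1 24]

[0.0667, 0.3556, 0.0889, 0.2000, 0.5333, 0.0000, 0.0222, 0.5333]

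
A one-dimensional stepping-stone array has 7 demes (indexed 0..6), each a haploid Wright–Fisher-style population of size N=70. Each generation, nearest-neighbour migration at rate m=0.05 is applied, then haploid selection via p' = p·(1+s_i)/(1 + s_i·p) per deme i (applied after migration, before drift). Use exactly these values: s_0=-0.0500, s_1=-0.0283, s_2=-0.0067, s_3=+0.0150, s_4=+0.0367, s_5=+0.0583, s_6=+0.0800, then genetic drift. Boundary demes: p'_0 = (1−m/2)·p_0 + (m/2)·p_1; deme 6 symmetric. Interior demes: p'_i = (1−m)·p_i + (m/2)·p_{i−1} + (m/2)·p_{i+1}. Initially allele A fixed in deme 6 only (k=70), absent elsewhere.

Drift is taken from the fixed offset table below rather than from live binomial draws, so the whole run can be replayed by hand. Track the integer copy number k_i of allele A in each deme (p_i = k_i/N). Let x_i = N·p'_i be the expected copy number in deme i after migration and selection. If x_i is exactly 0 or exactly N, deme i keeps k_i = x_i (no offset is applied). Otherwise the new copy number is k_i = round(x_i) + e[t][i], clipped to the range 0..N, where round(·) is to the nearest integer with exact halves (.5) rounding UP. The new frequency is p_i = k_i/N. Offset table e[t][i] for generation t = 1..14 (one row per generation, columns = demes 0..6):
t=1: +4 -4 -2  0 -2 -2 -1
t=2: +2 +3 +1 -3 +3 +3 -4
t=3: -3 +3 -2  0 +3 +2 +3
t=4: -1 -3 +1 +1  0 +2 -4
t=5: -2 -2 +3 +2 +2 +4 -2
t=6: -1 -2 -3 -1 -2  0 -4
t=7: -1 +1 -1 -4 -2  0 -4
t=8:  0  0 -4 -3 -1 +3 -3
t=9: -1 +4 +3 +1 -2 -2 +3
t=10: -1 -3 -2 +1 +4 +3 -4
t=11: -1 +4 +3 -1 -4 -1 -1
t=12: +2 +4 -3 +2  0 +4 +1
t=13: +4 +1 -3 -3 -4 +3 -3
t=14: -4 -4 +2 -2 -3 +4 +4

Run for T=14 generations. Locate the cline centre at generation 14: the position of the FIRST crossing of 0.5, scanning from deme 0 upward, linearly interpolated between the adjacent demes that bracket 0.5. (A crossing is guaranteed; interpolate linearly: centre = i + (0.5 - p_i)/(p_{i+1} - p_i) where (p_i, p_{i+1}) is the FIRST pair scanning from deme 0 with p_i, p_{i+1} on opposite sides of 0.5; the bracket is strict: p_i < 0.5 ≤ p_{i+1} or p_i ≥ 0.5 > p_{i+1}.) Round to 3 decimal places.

t=0: k=[0 0 0 0 0 0 70]
t=1: x=[0.0000 0.0000 0.0000 0.0000 0.0000 1.8493 68.3766] k=[0 0 0 0 0 0 67]
t=2: x=[0.0000 0.0000 0.0000 0.0000 0.0000 1.7702 65.6498] k=[0 0 0 0 0 5 62]
t=3: x=[0.0000 0.0000 0.0000 0.0000 0.1296 6.6325 61.1852] k=[0 0 0 0 3 9 64]
t=4: x=[0.0000 0.0000 0.0000 0.0761 3.1827 10.7297 63.1176] k=[0 0 0 1 3 13 59]
t=5: x=[0.0000 0.0000 0.0248 1.0401 3.3119 14.5420 58.6035] k=[0 0 3 3 5 19 57]
t=6: x=[0.0000 0.0729 2.9062 3.0937 5.4793 20.4095 56.8898] k=[0 0 0 2 3 20 53]
t=7: x=[0.0000 0.0000 0.0497 2.0038 3.5185 21.2286 53.1781] k=[0 0 0 0 2 21 49]
t=8: x=[0.0000 0.0000 0.0000 0.0507 2.5108 22.0722 49.4352] k=[0 0 0 0 2 25 46]
t=9: x=[0.0000 0.0000 0.0000 0.0507 2.6142 25.8671 46.6866] k=[0 0 0 1 1 24 50]
t=10: x=[0.0000 0.0000 0.0248 0.9894 1.6315 24.9777 50.4525] k=[0 0 0 2 6 28 46]
t=11: x=[0.0000 0.0000 0.0497 2.0798 6.6642 28.8561 46.7598] k=[0 0 3 1 3 28 46]
t=12: x=[0.0000 0.0729 2.8565 1.1162 3.6993 28.7802 46.7598] k=[0 4 0 3 4 33 48]
t=13: x=[0.0950 3.6981 0.1738 2.9924 4.8605 33.6388 48.7800] k=[4 5 0 0 1 37 46]
t=14: x=[3.8348 4.7220 0.1242 0.0254 1.9419 37.3139 46.9793] k=[0 1 2 0 0 41 51]

4.854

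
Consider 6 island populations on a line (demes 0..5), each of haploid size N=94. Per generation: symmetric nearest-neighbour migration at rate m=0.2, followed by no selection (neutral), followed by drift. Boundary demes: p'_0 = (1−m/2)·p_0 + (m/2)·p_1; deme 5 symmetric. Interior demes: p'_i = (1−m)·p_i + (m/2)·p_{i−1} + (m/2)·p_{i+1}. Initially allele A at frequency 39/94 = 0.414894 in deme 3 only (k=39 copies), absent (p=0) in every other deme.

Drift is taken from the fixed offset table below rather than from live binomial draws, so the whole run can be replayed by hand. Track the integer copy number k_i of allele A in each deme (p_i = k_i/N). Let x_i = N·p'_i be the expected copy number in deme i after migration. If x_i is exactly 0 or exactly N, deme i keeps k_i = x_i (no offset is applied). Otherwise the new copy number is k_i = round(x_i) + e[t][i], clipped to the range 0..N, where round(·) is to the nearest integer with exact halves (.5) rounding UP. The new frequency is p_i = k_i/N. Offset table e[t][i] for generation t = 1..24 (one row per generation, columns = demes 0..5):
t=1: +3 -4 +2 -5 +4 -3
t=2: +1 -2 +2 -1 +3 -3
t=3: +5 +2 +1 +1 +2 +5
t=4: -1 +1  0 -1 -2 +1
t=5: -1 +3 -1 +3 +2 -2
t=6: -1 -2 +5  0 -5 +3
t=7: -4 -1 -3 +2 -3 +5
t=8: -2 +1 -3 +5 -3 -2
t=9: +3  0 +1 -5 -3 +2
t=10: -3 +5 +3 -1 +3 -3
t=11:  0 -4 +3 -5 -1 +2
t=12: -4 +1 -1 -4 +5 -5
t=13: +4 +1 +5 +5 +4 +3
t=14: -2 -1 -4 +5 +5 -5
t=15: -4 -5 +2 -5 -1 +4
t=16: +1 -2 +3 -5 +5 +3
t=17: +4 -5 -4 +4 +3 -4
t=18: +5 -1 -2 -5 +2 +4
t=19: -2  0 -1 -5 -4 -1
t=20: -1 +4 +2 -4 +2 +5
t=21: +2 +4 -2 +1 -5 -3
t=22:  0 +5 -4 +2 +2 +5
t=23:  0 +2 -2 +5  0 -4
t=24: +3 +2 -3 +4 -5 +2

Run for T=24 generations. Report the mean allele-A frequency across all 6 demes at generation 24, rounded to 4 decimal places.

0.1348

t=0: k=[0 0 0 39 0 0]
t=1: x=[0.0000 0.0000 3.9000 31.2000 3.9000 0.0000] k=[0 0 6 26 8 0]
t=2: x=[0.0000 0.6000 7.4000 22.2000 9.0000 0.8000] k=[0 0 9 21 12 0]
t=3: x=[0.0000 0.9000 9.3000 18.9000 11.7000 1.2000] k=[0 3 10 20 14 6]
t=4: x=[0.3000 3.4000 10.3000 18.4000 13.8000 6.8000] k=[0 4 10 17 12 8]
t=5: x=[0.4000 4.2000 10.1000 15.8000 12.1000 8.4000] k=[0 7 9 19 14 6]
t=6: x=[0.7000 6.5000 9.8000 17.5000 13.7000 6.8000] k=[0 5 15 18 9 10]
t=7: x=[0.5000 5.5000 14.3000 16.8000 10.0000 9.9000] k=[0 5 11 19 7 15]
t=8: x=[0.5000 5.1000 11.2000 17.0000 9.0000 14.2000] k=[0 6 8 22 6 12]
t=9: x=[0.6000 5.6000 9.2000 19.0000 8.2000 11.4000] k=[4 6 10 14 5 13]
t=10: x=[4.2000 6.2000 10.0000 12.7000 6.7000 12.2000] k=[1 11 13 12 10 9]
t=11: x=[2.0000 10.2000 12.7000 11.9000 10.1000 9.1000] k=[2 6 16 7 9 11]
t=12: x=[2.4000 6.6000 14.1000 8.1000 9.0000 10.8000] k=[0 8 13 4 14 6]
t=13: x=[0.8000 7.7000 11.6000 5.9000 12.2000 6.8000] k=[5 9 17 11 16 10]
t=14: x=[5.4000 9.4000 15.6000 12.1000 14.9000 10.6000] k=[3 8 12 17 20 6]
t=15: x=[3.5000 7.9000 12.1000 16.8000 18.3000 7.4000] k=[0 3 14 12 17 11]
t=16: x=[0.3000 3.8000 12.7000 12.7000 15.9000 11.6000] k=[1 2 16 8 21 15]
t=17: x=[1.1000 3.3000 13.8000 10.1000 19.1000 15.6000] k=[5 0 10 14 22 12]
t=18: x=[4.5000 1.5000 9.4000 14.4000 20.2000 13.0000] k=[10 1 7 9 22 17]
t=19: x=[9.1000 2.5000 6.6000 10.1000 20.2000 17.5000] k=[7 3 6 5 16 17]
t=20: x=[6.6000 3.7000 5.6000 6.2000 15.0000 16.9000] k=[6 8 8 2 17 22]
t=21: x=[6.2000 7.8000 7.4000 4.1000 16.0000 21.5000] k=[8 12 5 5 11 19]
t=22: x=[8.4000 10.9000 5.7000 5.6000 11.2000 18.2000] k=[8 16 2 8 13 23]
t=23: x=[8.8000 13.8000 4.0000 7.9000 13.5000 22.0000] k=[9 16 2 13 14 18]
t=24: x=[9.7000 13.9000 4.5000 12.0000 14.3000 17.6000] k=[13 16 2 16 9 20]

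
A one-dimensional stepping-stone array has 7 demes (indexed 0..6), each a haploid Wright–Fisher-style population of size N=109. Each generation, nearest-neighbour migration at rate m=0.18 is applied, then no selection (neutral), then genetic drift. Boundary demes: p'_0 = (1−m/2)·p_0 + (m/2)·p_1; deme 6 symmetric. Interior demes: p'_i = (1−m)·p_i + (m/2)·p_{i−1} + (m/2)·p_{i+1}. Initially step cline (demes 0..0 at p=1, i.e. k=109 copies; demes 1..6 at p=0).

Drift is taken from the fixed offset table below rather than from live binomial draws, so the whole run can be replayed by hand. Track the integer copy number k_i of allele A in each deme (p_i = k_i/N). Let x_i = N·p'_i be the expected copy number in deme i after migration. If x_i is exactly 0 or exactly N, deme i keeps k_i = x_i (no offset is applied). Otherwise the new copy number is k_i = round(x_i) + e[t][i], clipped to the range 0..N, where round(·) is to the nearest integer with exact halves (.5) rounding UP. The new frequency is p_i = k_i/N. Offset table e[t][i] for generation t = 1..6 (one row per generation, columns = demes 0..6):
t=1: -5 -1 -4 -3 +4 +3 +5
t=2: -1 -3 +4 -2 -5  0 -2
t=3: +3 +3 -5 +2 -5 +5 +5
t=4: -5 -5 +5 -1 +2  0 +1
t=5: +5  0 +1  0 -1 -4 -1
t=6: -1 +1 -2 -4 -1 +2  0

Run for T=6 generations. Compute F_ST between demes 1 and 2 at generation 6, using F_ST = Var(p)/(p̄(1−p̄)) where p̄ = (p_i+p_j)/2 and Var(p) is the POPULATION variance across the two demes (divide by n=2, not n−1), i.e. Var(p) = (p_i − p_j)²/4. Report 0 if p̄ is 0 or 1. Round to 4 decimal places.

t=0: k=[109 0 0 0 0 0 0]
t=1: x=[99.1900 9.8100 0.0000 0.0000 0.0000 0.0000 0.0000] k=[94 9 0 0 0 0 0]
t=2: x=[86.3500 15.8400 0.8100 0.0000 0.0000 0.0000 0.0000] k=[85 13 5 0 0 0 0]
t=3: x=[78.5200 18.7600 5.2700 0.4500 0.0000 0.0000 0.0000] k=[82 22 0 2 0 0 0]
t=4: x=[76.6000 25.4200 2.1600 1.6400 0.1800 0.0000 0.0000] k=[72 20 7 1 2 0 0]
t=5: x=[67.3200 23.5100 7.6300 1.6300 1.7300 0.1800 0.0000] k=[72 24 9 2 1 0 0]
t=6: x=[67.6800 26.9700 9.7200 2.5400 1.0000 0.0900 0.0000] k=[67 28 8 0 0 2 0]

0.0611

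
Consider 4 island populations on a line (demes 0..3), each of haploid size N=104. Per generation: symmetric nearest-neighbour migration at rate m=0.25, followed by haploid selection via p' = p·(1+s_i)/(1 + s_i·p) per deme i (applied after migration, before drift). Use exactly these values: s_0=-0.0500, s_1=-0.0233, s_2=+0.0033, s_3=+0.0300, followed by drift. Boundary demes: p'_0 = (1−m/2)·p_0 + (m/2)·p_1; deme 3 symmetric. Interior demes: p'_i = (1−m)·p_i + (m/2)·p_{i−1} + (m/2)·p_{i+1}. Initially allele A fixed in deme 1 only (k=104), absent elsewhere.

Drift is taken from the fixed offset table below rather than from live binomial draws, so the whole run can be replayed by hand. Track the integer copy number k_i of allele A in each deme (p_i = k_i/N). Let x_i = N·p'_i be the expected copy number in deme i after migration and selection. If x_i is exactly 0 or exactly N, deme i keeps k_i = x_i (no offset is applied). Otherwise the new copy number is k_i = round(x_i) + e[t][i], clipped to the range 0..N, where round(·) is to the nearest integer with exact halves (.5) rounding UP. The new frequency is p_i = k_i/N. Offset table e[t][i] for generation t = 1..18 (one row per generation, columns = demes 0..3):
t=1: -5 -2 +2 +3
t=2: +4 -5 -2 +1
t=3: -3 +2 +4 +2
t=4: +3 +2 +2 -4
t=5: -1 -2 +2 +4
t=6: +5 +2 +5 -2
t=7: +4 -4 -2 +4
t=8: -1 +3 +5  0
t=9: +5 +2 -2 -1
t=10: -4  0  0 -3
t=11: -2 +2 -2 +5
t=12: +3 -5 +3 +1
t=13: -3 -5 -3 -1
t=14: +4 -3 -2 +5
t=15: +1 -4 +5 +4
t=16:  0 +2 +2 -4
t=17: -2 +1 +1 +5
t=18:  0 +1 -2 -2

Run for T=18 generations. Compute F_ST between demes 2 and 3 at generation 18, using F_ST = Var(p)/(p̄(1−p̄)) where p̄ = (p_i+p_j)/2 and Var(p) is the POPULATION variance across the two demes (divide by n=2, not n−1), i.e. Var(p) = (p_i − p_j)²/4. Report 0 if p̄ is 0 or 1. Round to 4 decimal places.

0.0052

t=0: k=[0 104 0 0]
t=1: x=[12.4277 77.5376 13.0375 0.0000] k=[7 76 15 0]
t=2: x=[14.9561 59.1496 20.8048 1.9302] k=[19 54 19 3]
t=3: x=[22.4586 44.6483 21.4310 5.1426] k=[19 47 25 7]
t=4: x=[21.6087 40.1672 25.5635 9.5021] k=[25 42 28 6]
t=5: x=[26.1092 37.5575 27.0659 8.9898] k=[25 36 29 13]
t=6: x=[25.3781 33.2148 27.9423 15.3834] k=[30 35 33 13]
t=7: x=[29.5285 33.5867 30.8214 15.8939] k=[34 30 29 20]
t=8: x=[32.3460 29.8705 28.0675 21.6270] k=[31 33 33 22]
t=9: x=[30.1403 32.2234 31.6976 23.9150] k=[35 34 30 23]
t=10: x=[33.6962 33.0908 29.6948 24.4230] k=[30 33 30 21]
t=11: x=[29.2839 31.7278 29.3193 22.6442] k=[27 34 27 28]
t=12: x=[26.8410 31.7278 28.0675 28.4822] k=[30 27 31 29]
t=13: x=[28.5504 27.3966 30.3207 29.8754] k=[26 22 27 29]
t=14: x=[24.5257 22.7038 26.6903 29.3689] k=[29 20 25 34]
t=15: x=[26.8410 21.3472 25.5635 33.5432] k=[28 17 31 38]
t=16: x=[25.6217 19.7451 30.1955 37.8336] k=[26 22 32 34]
t=17: x=[24.5257 23.3207 31.0717 34.4273] k=[23 24 32 39]
t=18: x=[22.2157 24.4316 31.9479 38.8416] k=[22 25 30 37]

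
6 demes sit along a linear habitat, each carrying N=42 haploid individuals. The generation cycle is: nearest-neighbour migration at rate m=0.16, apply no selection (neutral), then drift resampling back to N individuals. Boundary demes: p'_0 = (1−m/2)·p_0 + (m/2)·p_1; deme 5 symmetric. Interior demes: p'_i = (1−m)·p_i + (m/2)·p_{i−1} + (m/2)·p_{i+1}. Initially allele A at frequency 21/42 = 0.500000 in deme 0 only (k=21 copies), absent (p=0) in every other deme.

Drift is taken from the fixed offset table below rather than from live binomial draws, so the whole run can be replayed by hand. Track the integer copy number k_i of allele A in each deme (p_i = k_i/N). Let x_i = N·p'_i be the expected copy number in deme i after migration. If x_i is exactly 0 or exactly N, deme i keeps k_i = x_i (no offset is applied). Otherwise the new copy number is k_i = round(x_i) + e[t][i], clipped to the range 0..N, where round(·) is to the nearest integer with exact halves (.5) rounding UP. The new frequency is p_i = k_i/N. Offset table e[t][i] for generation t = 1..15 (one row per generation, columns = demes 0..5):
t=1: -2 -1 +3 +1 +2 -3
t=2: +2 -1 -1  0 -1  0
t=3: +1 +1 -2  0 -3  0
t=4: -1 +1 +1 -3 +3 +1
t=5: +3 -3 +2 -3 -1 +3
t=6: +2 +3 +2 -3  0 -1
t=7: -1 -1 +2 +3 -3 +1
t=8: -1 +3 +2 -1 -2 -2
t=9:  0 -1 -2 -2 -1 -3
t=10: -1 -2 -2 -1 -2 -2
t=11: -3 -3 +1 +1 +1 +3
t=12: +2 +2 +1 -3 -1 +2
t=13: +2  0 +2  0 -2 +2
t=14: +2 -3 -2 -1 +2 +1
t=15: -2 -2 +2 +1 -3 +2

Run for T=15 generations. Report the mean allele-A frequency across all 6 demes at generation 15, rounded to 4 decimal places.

t=0: k=[21 0 0 0 0 0]
t=1: x=[19.3200 1.6800 0.0000 0.0000 0.0000 0.0000] k=[17 1 0 0 0 0]
t=2: x=[15.7200 2.2000 0.0800 0.0000 0.0000 0.0000] k=[18 1 0 0 0 0]
t=3: x=[16.6400 2.2800 0.0800 0.0000 0.0000 0.0000] k=[18 3 0 0 0 0]
t=4: x=[16.8000 3.9600 0.2400 0.0000 0.0000 0.0000] k=[16 5 1 0 0 0]
t=5: x=[15.1200 5.5600 1.2400 0.0800 0.0000 0.0000] k=[18 3 3 0 0 0]
t=6: x=[16.8000 4.2000 2.7600 0.2400 0.0000 0.0000] k=[19 7 5 0 0 0]
t=7: x=[18.0400 7.8000 4.7600 0.4000 0.0000 0.0000] k=[17 7 7 3 0 0]
t=8: x=[16.2000 7.8000 6.6800 3.0800 0.2400 0.0000] k=[15 11 9 2 0 0]
t=9: x=[14.6800 11.1600 8.6000 2.4000 0.1600 0.0000] k=[15 10 7 0 0 0]
t=10: x=[14.6000 10.1600 6.6800 0.5600 0.0000 0.0000] k=[14 8 5 0 0 0]
t=11: x=[13.5200 8.2400 4.8400 0.4000 0.0000 0.0000] k=[11 5 6 1 0 0]
t=12: x=[10.5200 5.5600 5.5200 1.3200 0.0800 0.0000] k=[13 8 7 0 0 0]
t=13: x=[12.6000 8.3200 6.5200 0.5600 0.0000 0.0000] k=[15 8 9 1 0 0]
t=14: x=[14.4400 8.6400 8.2800 1.5600 0.0800 0.0000] k=[16 6 6 1 2 0]
t=15: x=[15.2000 6.8000 5.6000 1.4800 1.7600 0.1600] k=[13 5 8 2 0 2]

0.1190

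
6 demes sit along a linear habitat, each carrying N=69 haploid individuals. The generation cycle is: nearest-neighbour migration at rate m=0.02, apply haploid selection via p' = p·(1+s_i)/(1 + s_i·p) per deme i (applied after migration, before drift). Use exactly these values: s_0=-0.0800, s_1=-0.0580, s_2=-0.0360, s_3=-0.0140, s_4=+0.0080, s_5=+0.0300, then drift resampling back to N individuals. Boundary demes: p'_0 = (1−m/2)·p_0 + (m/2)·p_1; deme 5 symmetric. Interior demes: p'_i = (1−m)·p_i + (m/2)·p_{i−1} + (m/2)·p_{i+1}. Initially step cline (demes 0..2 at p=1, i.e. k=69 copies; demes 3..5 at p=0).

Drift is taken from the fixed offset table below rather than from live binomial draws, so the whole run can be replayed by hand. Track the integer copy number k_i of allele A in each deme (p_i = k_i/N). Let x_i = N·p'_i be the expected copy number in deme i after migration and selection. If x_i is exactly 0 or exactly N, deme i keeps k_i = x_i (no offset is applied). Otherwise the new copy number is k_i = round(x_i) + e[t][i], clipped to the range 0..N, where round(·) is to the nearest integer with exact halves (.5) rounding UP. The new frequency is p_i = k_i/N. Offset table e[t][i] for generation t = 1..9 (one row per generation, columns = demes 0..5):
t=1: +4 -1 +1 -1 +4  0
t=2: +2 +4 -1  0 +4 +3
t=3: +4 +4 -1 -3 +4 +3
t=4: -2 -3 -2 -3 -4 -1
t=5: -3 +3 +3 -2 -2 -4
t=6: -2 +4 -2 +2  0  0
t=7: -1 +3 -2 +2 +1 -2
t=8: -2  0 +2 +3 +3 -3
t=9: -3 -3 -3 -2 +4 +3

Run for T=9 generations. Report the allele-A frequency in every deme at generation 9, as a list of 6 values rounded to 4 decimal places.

t=0: k=[69 69 69 0 0 0]
t=1: x=[69.0000 69.0000 68.2845 0.6804 0.0000 0.0000] k=[69 69 69 0 0 0]
t=2: x=[69.0000 69.0000 68.2845 0.6804 0.0000 0.0000] k=[69 69 67 1 0 0]
t=3: x=[69.0000 68.9788 66.2653 1.6274 0.0101 0.0000] k=[69 69 65 0 4 0]
t=4: x=[69.0000 68.9575 64.2297 0.6804 3.9496 0.0412] k=[69 66 62 0 0 0]
t=5: x=[68.9674 65.8132 61.1691 0.6114 0.0000 0.0000] k=[66 69 64 0 0 0]
t=6: x=[65.7838 68.9151 63.2187 0.6311 0.0000 0.0000] k=[64 69 61 3 0 0]
t=7: x=[63.6529 68.8620 60.2230 3.5028 0.0302 0.0000] k=[63 69 58 6 1 0]
t=8: x=[62.5915 68.8196 57.2365 6.3878 1.0482 0.0103] k=[61 69 59 9 4 0]
t=9: x=[60.4764 68.8089 58.2720 9.3356 4.0402 0.0412] k=[57 66 55 7 8 3]

[0.8261, 0.9565, 0.7971, 0.1014, 0.1159, 0.0435]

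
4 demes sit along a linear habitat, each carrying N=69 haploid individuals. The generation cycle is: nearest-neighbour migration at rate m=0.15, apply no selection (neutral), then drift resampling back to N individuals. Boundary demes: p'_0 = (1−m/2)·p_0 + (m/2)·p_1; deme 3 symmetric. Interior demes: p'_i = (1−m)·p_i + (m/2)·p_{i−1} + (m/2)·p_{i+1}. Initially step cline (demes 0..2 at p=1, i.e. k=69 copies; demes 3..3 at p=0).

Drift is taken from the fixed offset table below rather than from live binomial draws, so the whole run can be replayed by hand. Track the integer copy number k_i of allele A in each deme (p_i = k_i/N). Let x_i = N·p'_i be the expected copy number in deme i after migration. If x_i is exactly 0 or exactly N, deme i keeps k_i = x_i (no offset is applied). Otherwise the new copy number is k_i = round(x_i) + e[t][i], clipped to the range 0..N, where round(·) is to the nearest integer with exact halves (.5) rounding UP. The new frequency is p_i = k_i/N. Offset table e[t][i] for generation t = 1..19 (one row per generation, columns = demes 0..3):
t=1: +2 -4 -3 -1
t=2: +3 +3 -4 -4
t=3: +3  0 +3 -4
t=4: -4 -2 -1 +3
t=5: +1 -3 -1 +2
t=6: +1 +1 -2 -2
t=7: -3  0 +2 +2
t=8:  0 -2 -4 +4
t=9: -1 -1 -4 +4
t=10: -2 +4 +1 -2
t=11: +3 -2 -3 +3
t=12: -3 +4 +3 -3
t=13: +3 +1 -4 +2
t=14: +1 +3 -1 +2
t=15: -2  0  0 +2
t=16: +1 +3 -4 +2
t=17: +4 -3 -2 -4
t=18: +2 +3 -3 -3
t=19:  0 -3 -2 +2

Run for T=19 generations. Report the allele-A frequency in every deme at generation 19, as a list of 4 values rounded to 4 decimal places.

[0.9420, 0.7681, 0.4928, 0.4928]

t=0: k=[69 69 69 0]
t=1: x=[69.0000 69.0000 63.8250 5.1750] k=[69 69 61 4]
t=2: x=[69.0000 68.4000 57.3250 8.2750] k=[69 69 53 4]
t=3: x=[69.0000 67.8000 50.5250 7.6750] k=[69 68 54 4]
t=4: x=[68.9250 67.0250 51.3000 7.7500] k=[65 65 50 11]
t=5: x=[65.0000 63.8750 48.2000 13.9250] k=[66 61 47 16]
t=6: x=[65.6250 60.3250 45.7250 18.3250] k=[67 61 44 16]
t=7: x=[66.5500 60.1750 43.1750 18.1000] k=[64 60 45 20]
t=8: x=[63.7000 59.1750 44.2500 21.8750] k=[64 57 40 26]
t=9: x=[63.4750 56.2500 40.2250 27.0500] k=[62 55 36 31]
t=10: x=[61.4750 54.1000 37.0500 31.3750] k=[59 58 38 29]
t=11: x=[58.9250 56.5750 38.8250 29.6750] k=[62 55 36 33]
t=12: x=[61.4750 54.1000 37.2000 33.2250] k=[58 58 40 30]
t=13: x=[58.0000 56.6500 40.6000 30.7500] k=[61 58 37 33]
t=14: x=[60.7750 56.6500 38.2750 33.3000] k=[62 60 37 35]
t=15: x=[61.8500 58.4250 38.5750 35.1500] k=[60 58 39 37]
t=16: x=[59.8500 56.7250 40.2750 37.1500] k=[61 60 36 39]
t=17: x=[60.9250 58.2750 38.0250 38.7750] k=[65 55 36 35]
t=18: x=[64.2500 54.3250 37.3500 35.0750] k=[66 57 34 32]
t=19: x=[65.3250 55.9500 35.5750 32.1500] k=[65 53 34 34]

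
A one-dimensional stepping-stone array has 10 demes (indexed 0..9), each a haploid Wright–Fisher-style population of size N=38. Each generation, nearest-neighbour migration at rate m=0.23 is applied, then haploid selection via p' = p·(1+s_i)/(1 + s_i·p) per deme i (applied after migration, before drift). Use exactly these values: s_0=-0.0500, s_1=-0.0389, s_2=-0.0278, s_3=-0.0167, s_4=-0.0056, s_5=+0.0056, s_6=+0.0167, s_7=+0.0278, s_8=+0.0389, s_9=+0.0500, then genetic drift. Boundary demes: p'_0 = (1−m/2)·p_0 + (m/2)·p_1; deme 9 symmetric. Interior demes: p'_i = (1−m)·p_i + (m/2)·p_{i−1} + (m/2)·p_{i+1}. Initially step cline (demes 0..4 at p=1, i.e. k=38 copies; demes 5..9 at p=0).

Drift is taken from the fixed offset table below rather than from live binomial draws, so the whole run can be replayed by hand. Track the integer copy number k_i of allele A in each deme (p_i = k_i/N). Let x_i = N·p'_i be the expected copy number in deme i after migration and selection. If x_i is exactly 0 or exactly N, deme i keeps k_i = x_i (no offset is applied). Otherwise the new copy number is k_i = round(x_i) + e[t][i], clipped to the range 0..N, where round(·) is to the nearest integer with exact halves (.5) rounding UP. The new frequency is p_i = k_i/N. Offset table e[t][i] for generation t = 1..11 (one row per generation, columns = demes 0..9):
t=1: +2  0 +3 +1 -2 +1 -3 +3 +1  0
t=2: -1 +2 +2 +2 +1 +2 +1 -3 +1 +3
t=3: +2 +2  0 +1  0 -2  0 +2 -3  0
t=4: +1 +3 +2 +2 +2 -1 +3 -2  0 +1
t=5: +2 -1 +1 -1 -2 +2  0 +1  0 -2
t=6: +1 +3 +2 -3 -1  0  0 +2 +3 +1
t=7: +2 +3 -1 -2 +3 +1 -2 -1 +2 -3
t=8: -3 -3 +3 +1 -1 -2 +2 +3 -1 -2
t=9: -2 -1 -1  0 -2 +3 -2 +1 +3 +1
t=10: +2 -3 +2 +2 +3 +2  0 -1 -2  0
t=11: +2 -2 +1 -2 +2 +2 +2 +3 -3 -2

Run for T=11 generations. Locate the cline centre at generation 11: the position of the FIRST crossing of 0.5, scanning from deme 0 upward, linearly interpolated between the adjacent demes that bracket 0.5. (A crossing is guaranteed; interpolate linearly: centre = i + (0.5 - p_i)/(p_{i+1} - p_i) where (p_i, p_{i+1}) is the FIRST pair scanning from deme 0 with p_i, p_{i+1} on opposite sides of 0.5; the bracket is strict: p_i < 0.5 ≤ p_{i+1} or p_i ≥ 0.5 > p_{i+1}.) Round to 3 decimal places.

t=0: k=[38 38 38 38 38 0 0 0 0 0]
t=1: x=[38.0000 38.0000 38.0000 38.0000 33.6082 4.3916 0.0000 0.0000 0.0000 0.0000] k=[38 38 38 38 32 5 0 0 0 0]
t=2: x=[38.0000 38.0000 38.0000 37.2985 29.5482 7.5638 0.5845 0.0000 0.0000 0.0000] k=[38 38 38 38 31 10 2 0 0 0]
t=3: x=[38.0000 38.0000 38.0000 37.1816 29.3525 11.5398 2.7317 0.2364 0.0000 0.0000] k=[38 38 38 38 29 10 3 2 0 0]
t=4: x=[38.0000 38.0000 38.0000 36.9479 27.8082 11.4246 3.7455 1.9347 0.2389 0.0000] k=[38 38 38 38 30 10 7 0 0 0]
t=5: x=[38.0000 38.0000 38.0000 37.0648 28.5803 12.0008 6.6302 0.8269 0.0000 0.0000] k=[38 38 38 36 27 14 7 2 0 0]
t=6: x=[38.0000 38.0000 37.7635 35.1509 26.4950 14.7404 7.3275 2.4061 0.2389 0.0000] k=[38 38 38 32 25 15 7 4 3 0]
t=7: x=[38.0000 38.0000 37.2906 31.7981 24.6063 15.2810 7.6759 4.3342 2.8696 0.3621] k=[38 38 36 30 28 16 6 3 5 0]
t=8: x=[38.0000 37.7607 35.4743 30.3577 26.8057 16.2819 6.8980 3.6648 4.3395 0.6033] k=[38 35 38 31 26 14 9 7 3 0]
t=9: x=[37.6370 35.6024 36.8181 31.1358 25.1473 14.8555 9.4622 6.9239 3.2259 0.3621] k=[36 35 36 31 23 18 7 8 6 1]
t=10: x=[35.7802 35.1264 35.2387 30.5547 23.2944 17.3626 8.4887 7.8240 5.8412 1.6503] k=[38 32 37 33 26 19 8 7 4 2]
t=11: x=[37.2744 33.0981 35.9100 32.5772 25.9538 18.5930 9.2655 6.9239 4.2571 2.3346] k=[38 31 37 31 28 21 11 10 1 0]

5.200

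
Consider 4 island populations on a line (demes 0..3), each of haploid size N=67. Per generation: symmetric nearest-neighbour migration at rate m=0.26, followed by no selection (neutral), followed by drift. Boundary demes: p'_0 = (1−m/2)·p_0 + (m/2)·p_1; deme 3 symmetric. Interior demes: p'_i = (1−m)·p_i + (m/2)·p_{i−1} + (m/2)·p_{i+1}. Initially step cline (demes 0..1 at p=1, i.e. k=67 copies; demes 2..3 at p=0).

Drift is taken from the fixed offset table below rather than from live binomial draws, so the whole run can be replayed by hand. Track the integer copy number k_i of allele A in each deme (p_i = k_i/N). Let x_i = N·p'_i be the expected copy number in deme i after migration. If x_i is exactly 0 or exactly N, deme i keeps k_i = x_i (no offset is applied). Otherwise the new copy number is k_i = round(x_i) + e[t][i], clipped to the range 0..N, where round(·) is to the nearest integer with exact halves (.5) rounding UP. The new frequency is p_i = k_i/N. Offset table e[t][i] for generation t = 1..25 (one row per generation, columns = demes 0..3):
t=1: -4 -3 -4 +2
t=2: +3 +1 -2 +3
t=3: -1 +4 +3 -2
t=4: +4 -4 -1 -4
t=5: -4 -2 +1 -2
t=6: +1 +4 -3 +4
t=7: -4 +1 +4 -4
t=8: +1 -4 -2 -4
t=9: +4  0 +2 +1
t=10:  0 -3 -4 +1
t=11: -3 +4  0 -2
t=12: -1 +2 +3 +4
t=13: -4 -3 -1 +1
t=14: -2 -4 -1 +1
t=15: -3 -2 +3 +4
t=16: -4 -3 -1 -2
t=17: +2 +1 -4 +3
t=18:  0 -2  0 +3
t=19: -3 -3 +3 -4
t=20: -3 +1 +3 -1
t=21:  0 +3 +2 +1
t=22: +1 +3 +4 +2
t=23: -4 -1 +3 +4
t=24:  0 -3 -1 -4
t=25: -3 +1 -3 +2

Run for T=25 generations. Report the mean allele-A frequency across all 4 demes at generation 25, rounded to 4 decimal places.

0.3918

t=0: k=[67 67 0 0]
t=1: x=[67.0000 58.2900 8.7100 0.0000] k=[67 55 5 0]
t=2: x=[65.4400 50.0600 10.8500 0.6500] k=[67 51 9 4]
t=3: x=[64.9200 47.6200 13.8100 4.6500] k=[64 52 17 3]
t=4: x=[62.4400 49.0100 19.7300 4.8200] k=[66 45 19 1]
t=5: x=[63.2700 44.3500 20.0400 3.3400] k=[59 42 21 1]
t=6: x=[56.7900 41.4800 21.1300 3.6000] k=[58 45 18 8]
t=7: x=[56.3100 43.1800 20.2100 9.3000] k=[52 44 24 5]
t=8: x=[50.9600 42.4400 24.1300 7.4700] k=[52 38 22 3]
t=9: x=[50.1800 37.7400 21.6100 5.4700] k=[54 38 24 6]
t=10: x=[51.9200 38.2600 23.4800 8.3400] k=[52 35 19 9]
t=11: x=[49.7900 35.1300 19.7800 10.3000] k=[47 39 20 8]
t=12: x=[45.9600 37.5700 20.9100 9.5600] k=[45 40 24 14]
t=13: x=[44.3500 38.5700 24.7800 15.3000] k=[40 36 24 16]
t=14: x=[39.4800 34.9600 24.5200 17.0400] k=[37 31 24 18]
t=15: x=[36.2200 30.8700 24.1300 18.7800] k=[33 29 27 23]
t=16: x=[32.4800 29.2600 26.7400 23.5200] k=[28 26 26 22]
t=17: x=[27.7400 26.2600 25.4800 22.5200] k=[30 27 21 26]
t=18: x=[29.6100 26.6100 22.4300 25.3500] k=[30 25 22 28]
t=19: x=[29.3500 25.2600 23.1700 27.2200] k=[26 22 26 23]
t=20: x=[25.4800 23.0400 25.0900 23.3900] k=[22 24 28 22]
t=21: x=[22.2600 24.2600 26.7000 22.7800] k=[22 27 29 24]
t=22: x=[22.6500 26.6100 28.0900 24.6500] k=[24 30 32 27]
t=23: x=[24.7800 29.4800 31.0900 27.6500] k=[21 28 34 32]
t=24: x=[21.9100 27.8700 32.9600 32.2600] k=[22 25 32 28]
t=25: x=[22.3900 25.5200 30.5700 28.5200] k=[19 27 28 31]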